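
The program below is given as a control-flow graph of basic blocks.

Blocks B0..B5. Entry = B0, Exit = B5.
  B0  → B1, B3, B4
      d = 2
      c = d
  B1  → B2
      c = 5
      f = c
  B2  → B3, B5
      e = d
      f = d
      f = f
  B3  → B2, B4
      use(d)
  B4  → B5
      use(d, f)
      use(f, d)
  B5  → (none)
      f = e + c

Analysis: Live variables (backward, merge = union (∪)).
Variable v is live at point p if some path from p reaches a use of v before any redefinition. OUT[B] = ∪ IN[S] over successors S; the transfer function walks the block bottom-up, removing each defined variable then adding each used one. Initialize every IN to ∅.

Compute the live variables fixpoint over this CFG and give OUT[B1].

Answer: {c, d}

Working:
Per-block solution:
  B0: | IN={e, f} | OUT={c, d, e, f}
  B1: | IN={d} | OUT={c, d}
  B2: | IN={c, d} | OUT={c, d, e, f}
  B3: | IN={c, d, e, f} | OUT={c, d, e, f}
  B4: | IN={c, d, e, f} | OUT={c, e}
  B5: | IN={c, e} | OUT={}

Merge at B1: OUT[B1] = IN[B2] = {c, d}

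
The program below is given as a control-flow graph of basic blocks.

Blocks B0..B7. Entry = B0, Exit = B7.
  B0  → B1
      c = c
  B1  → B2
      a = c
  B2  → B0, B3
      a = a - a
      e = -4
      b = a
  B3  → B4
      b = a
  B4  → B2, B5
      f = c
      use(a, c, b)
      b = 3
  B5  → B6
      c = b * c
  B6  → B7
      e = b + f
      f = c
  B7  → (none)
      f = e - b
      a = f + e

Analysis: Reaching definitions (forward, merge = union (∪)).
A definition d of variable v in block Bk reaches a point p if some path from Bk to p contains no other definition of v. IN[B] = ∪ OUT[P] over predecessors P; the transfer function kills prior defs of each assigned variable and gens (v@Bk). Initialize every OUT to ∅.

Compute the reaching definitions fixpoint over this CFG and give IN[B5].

Answer: {a@B2, b@B4, c@B0, e@B2, f@B4}

Derivation:
Converged values:
  B0: | IN={a@B2, b@B2, c@B0, e@B2, f@B4} | OUT={a@B2, b@B2, c@B0, e@B2, f@B4}
  B1: | IN={a@B2, b@B2, c@B0, e@B2, f@B4} | OUT={a@B1, b@B2, c@B0, e@B2, f@B4}
  B2: | IN={a@B1, a@B2, b@B2, b@B4, c@B0, e@B2, f@B4} | OUT={a@B2, b@B2, c@B0, e@B2, f@B4}
  B3: | IN={a@B2, b@B2, c@B0, e@B2, f@B4} | OUT={a@B2, b@B3, c@B0, e@B2, f@B4}
  B4: | IN={a@B2, b@B3, c@B0, e@B2, f@B4} | OUT={a@B2, b@B4, c@B0, e@B2, f@B4}
  B5: | IN={a@B2, b@B4, c@B0, e@B2, f@B4} | OUT={a@B2, b@B4, c@B5, e@B2, f@B4}
  B6: | IN={a@B2, b@B4, c@B5, e@B2, f@B4} | OUT={a@B2, b@B4, c@B5, e@B6, f@B6}
  B7: | IN={a@B2, b@B4, c@B5, e@B6, f@B6} | OUT={a@B7, b@B4, c@B5, e@B6, f@B7}

Merge at B5: IN[B5] = OUT[B4] = {a@B2, b@B4, c@B0, e@B2, f@B4}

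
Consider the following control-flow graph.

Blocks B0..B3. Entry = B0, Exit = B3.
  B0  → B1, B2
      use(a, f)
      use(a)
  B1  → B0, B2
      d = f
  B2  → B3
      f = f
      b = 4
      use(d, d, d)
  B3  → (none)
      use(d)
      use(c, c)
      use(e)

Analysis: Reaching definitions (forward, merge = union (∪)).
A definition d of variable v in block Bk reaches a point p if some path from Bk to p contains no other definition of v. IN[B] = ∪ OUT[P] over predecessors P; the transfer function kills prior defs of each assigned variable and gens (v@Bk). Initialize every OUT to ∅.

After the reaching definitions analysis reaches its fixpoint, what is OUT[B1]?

Converged values:
  B0:  IN={d@B1}  OUT={d@B1}
  B1:  IN={d@B1}  OUT={d@B1}
  B2:  IN={d@B1}  OUT={b@B2, d@B1, f@B2}
  B3:  IN={b@B2, d@B1, f@B2}  OUT={b@B2, d@B1, f@B2}

Merge at B1: IN[B1] = OUT[B0] = {d@B1}
Applying B1's transfer function to that IN value gives OUT[B1] (row B1 above).

Answer: {d@B1}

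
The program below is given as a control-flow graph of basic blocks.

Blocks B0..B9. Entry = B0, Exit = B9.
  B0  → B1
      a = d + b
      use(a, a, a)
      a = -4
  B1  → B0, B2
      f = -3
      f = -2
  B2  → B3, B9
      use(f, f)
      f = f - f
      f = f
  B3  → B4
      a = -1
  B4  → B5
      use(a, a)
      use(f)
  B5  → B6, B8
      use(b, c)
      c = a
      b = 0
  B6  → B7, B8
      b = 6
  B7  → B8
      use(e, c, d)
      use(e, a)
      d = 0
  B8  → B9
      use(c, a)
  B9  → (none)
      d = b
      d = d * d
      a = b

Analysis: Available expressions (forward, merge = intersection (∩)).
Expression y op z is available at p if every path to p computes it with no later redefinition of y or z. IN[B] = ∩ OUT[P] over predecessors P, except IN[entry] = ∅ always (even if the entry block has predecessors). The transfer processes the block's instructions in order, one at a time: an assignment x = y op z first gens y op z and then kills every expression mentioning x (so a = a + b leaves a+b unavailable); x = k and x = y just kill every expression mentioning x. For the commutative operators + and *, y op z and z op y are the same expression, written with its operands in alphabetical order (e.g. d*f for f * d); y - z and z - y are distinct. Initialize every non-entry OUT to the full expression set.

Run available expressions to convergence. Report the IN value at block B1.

Answer: {b+d}

Working:
Fixpoint table:
  B0: | IN={} | OUT={b+d}
  B1: | IN={b+d} | OUT={b+d}
  B2: | IN={b+d} | OUT={b+d}
  B3: | IN={b+d} | OUT={b+d}
  B4: | IN={b+d} | OUT={b+d}
  B5: | IN={b+d} | OUT={}
  B6: | IN={} | OUT={}
  B7: | IN={} | OUT={}
  B8: | IN={} | OUT={}
  B9: | IN={} | OUT={}

Merge at B1: IN[B1] = OUT[B0] = {b+d}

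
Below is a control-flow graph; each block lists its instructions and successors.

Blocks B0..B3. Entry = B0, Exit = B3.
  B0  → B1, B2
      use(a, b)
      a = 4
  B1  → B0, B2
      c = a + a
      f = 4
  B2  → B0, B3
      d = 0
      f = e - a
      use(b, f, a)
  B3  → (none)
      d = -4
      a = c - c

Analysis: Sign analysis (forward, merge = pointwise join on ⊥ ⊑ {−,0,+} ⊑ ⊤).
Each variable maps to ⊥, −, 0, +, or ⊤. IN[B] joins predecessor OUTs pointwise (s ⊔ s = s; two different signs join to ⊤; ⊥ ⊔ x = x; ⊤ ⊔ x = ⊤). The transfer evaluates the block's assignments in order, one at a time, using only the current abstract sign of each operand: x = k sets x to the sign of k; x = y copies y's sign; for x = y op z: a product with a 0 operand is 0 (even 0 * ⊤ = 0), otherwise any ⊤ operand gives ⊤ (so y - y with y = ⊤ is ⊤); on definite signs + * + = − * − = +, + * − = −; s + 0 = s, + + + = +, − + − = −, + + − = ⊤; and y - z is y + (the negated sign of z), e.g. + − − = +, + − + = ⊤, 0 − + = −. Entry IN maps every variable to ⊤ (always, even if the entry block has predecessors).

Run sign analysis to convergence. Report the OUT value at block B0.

Answer: {a: +, b: ⊤, c: ⊤, d: ⊤, e: ⊤, f: ⊤}

Trace:
Converged values:
  B0:   IN=(all ⊤)   OUT={a:+; rest ⊤}
  B1:   IN={a:+; rest ⊤}   OUT={a:+, c:+, f:+; rest ⊤}
  B2:   IN={a:+; rest ⊤}   OUT={a:+, d:0; rest ⊤}
  B3:   IN={a:+, d:0; rest ⊤}   OUT={d:-; rest ⊤}

Merge at B0 (entry node, so the boundary value (all ⊤) is joined with the incoming edge(s)): IN[B0] = (all ⊤) ⊔ OUT[B1] ⊔ OUT[B2] = {a: ⊤, b: ⊤, c: ⊤, d: ⊤, e: ⊤, f: ⊤}
Applying B0's transfer function to that IN value gives OUT[B0] (row B0 above).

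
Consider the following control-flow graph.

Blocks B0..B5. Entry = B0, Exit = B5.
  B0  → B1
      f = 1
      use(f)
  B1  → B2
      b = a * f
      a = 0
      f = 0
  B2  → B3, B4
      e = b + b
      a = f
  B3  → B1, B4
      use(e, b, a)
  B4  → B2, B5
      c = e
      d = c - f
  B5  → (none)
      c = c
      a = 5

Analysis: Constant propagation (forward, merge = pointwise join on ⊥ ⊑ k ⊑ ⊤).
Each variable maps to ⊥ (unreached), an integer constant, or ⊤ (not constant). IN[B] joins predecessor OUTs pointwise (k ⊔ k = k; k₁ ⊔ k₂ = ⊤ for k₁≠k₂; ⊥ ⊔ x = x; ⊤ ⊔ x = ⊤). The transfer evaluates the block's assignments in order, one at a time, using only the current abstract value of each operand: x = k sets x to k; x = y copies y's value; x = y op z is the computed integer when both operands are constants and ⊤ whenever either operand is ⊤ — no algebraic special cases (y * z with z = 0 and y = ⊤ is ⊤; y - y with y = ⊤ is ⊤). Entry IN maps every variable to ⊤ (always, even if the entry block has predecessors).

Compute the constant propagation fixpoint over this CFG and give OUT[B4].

Per-block solution:
  B0: | IN=(all ⊤) | OUT={f:1; rest ⊤}
  B1: | IN=(all ⊤) | OUT={a:0, f:0; rest ⊤}
  B2: | IN={a:0, f:0; rest ⊤} | OUT={a:0, f:0; rest ⊤}
  B3: | IN={a:0, f:0; rest ⊤} | OUT={a:0, f:0; rest ⊤}
  B4: | IN={a:0, f:0; rest ⊤} | OUT={a:0, f:0; rest ⊤}
  B5: | IN={a:0, f:0; rest ⊤} | OUT={a:5, f:0; rest ⊤}

Merge at B4: IN[B4] = OUT[B2] ⊔ OUT[B3] = {a: 0, b: ⊤, c: ⊤, d: ⊤, e: ⊤, f: 0}
Applying B4's transfer function to that IN value gives OUT[B4] (row B4 above).

Answer: {a: 0, b: ⊤, c: ⊤, d: ⊤, e: ⊤, f: 0}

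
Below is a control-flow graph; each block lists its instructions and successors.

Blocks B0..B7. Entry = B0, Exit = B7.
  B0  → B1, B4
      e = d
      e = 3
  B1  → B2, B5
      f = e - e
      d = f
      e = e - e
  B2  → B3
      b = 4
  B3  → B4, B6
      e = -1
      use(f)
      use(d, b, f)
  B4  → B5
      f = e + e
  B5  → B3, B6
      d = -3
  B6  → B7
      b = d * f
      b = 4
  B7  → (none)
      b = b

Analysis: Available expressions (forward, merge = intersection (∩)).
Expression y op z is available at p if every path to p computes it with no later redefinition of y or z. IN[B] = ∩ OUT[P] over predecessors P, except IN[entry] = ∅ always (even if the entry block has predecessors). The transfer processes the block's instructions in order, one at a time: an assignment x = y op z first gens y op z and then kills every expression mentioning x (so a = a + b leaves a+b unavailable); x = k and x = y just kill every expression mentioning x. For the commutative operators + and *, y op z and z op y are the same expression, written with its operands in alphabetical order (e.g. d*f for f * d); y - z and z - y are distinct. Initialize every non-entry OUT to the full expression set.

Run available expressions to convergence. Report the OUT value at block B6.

Converged values:
  B0: | IN={} | OUT={}
  B1: | IN={} | OUT={}
  B2: | IN={} | OUT={}
  B3: | IN={} | OUT={}
  B4: | IN={} | OUT={e+e}
  B5: | IN={} | OUT={}
  B6: | IN={} | OUT={d*f}
  B7: | IN={d*f} | OUT={d*f}

Merge at B6: IN[B6] = OUT[B3] ∩ OUT[B5] = {}
Applying B6's transfer function to that IN value gives OUT[B6] (row B6 above).

Answer: {d*f}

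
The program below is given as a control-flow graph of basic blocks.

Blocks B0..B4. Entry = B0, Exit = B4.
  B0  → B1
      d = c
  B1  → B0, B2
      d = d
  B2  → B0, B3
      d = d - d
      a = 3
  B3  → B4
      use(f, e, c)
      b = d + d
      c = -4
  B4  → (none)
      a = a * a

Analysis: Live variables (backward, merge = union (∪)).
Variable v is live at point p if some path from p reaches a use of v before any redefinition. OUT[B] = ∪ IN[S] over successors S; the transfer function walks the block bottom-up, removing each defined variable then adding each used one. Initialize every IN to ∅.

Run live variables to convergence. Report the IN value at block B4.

Answer: {a}

Working:
Per-block solution:
  B0:  IN={c, e, f}  OUT={c, d, e, f}
  B1:  IN={c, d, e, f}  OUT={c, d, e, f}
  B2:  IN={c, d, e, f}  OUT={a, c, d, e, f}
  B3:  IN={a, c, d, e, f}  OUT={a}
  B4:  IN={a}  OUT={}

B4 is the boundary node: OUT[B4] = {}
Applying B4's transfer function to that OUT value gives IN[B4] (row B4 above).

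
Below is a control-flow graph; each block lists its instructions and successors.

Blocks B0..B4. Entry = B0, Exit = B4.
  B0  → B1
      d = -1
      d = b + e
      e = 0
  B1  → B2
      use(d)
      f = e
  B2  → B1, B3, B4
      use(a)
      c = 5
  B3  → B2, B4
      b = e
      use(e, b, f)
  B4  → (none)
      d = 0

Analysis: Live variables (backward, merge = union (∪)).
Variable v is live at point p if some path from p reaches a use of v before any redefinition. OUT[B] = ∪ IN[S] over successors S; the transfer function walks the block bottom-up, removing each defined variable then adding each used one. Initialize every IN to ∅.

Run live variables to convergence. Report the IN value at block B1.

Answer: {a, d, e}

Trace:
Fixpoint table:
  B0:   IN={a, b, e}   OUT={a, d, e}
  B1:   IN={a, d, e}   OUT={a, d, e, f}
  B2:   IN={a, d, e, f}   OUT={a, d, e, f}
  B3:   IN={a, d, e, f}   OUT={a, d, e, f}
  B4:   IN={}   OUT={}

Merge at B1: OUT[B1] = IN[B2] = {a, d, e, f}
Applying B1's transfer function to that OUT value gives IN[B1] (row B1 above).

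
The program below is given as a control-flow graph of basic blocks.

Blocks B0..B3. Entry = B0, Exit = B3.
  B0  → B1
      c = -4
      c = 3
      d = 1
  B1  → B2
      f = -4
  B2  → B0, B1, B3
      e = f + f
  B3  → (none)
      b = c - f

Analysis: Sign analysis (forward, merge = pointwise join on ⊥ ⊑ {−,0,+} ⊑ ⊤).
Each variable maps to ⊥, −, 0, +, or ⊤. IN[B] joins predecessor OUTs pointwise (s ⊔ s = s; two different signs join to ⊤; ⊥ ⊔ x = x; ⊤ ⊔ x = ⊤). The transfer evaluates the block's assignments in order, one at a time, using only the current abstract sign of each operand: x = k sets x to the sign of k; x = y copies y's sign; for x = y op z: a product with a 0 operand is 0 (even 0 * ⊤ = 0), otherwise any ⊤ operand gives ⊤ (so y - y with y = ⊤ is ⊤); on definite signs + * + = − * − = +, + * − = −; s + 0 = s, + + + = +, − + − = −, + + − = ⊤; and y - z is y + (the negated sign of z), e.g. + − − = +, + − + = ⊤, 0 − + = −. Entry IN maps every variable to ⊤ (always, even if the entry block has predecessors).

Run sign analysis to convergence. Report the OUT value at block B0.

Converged values:
  B0:   IN=(all ⊤)   OUT={c:+, d:+; rest ⊤}
  B1:   IN={c:+, d:+; rest ⊤}   OUT={c:+, d:+, f:-; rest ⊤}
  B2:   IN={c:+, d:+, f:-; rest ⊤}   OUT={c:+, d:+, e:-, f:-; rest ⊤}
  B3:   IN={c:+, d:+, e:-, f:-; rest ⊤}   OUT={b:+, c:+, d:+, e:-, f:-; rest ⊤}

Merge at B0 (entry node, so the boundary value (all ⊤) is joined with the incoming edge(s)): IN[B0] = (all ⊤) ⊔ OUT[B2] = {a: ⊤, b: ⊤, c: ⊤, d: ⊤, e: ⊤, f: ⊤}
Applying B0's transfer function to that IN value gives OUT[B0] (row B0 above).

Answer: {a: ⊤, b: ⊤, c: +, d: +, e: ⊤, f: ⊤}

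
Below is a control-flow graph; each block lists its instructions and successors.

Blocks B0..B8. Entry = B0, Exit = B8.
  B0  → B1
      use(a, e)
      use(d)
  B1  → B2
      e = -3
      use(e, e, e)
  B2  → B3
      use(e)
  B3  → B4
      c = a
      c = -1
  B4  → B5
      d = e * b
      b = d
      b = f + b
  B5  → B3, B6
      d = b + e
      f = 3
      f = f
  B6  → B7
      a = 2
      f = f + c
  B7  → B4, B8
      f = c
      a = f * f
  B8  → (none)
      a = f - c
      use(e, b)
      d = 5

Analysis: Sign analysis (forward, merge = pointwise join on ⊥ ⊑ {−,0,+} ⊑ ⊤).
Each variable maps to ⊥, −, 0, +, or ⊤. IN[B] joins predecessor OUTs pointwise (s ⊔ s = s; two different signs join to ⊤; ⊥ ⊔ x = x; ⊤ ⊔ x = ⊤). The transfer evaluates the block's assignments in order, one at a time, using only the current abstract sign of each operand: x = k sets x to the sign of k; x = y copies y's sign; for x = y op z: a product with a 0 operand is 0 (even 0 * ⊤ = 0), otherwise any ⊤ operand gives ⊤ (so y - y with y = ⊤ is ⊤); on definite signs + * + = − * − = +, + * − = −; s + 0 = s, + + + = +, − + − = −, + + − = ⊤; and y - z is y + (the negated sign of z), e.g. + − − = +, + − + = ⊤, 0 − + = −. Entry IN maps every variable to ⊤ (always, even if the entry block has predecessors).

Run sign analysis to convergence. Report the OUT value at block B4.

Converged values:
  B0:   IN=(all ⊤)   OUT=(all ⊤)
  B1:   IN=(all ⊤)   OUT={e:-; rest ⊤}
  B2:   IN={e:-; rest ⊤}   OUT={e:-; rest ⊤}
  B3:   IN={e:-; rest ⊤}   OUT={c:-, e:-; rest ⊤}
  B4:   IN={c:-, e:-; rest ⊤}   OUT={c:-, e:-; rest ⊤}
  B5:   IN={c:-, e:-; rest ⊤}   OUT={c:-, e:-, f:+; rest ⊤}
  B6:   IN={c:-, e:-, f:+; rest ⊤}   OUT={a:+, c:-, e:-; rest ⊤}
  B7:   IN={a:+, c:-, e:-; rest ⊤}   OUT={a:+, c:-, e:-, f:-; rest ⊤}
  B8:   IN={a:+, c:-, e:-, f:-; rest ⊤}   OUT={c:-, d:+, e:-, f:-; rest ⊤}

Merge at B4: IN[B4] = OUT[B3] ⊔ OUT[B7] = {a: ⊤, b: ⊤, c: -, d: ⊤, e: -, f: ⊤}
Applying B4's transfer function to that IN value gives OUT[B4] (row B4 above).

Answer: {a: ⊤, b: ⊤, c: -, d: ⊤, e: -, f: ⊤}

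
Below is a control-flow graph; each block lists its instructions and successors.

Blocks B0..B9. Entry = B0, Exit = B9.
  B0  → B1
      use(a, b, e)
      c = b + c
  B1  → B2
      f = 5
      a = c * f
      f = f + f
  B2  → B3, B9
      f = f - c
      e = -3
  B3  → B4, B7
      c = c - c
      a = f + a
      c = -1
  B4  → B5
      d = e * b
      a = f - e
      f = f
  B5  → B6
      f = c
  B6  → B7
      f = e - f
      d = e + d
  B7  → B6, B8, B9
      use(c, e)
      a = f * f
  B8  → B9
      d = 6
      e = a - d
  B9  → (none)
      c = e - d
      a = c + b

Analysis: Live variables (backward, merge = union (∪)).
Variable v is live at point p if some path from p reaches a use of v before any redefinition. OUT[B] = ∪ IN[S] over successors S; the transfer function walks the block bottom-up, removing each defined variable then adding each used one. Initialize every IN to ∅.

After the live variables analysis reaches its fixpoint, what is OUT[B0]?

Answer: {b, c, d}

Trace:
Per-block solution:
  B0: | IN={a, b, c, d, e} | OUT={b, c, d}
  B1: | IN={b, c, d} | OUT={a, b, c, d, f}
  B2: | IN={a, b, c, d, f} | OUT={a, b, c, d, e, f}
  B3: | IN={a, b, c, d, e, f} | OUT={b, c, d, e, f}
  B4: | IN={b, c, e, f} | OUT={b, c, d, e}
  B5: | IN={b, c, d, e} | OUT={b, c, d, e, f}
  B6: | IN={b, c, d, e, f} | OUT={b, c, d, e, f}
  B7: | IN={b, c, d, e, f} | OUT={a, b, c, d, e, f}
  B8: | IN={a, b} | OUT={b, d, e}
  B9: | IN={b, d, e} | OUT={}

Merge at B0: OUT[B0] = IN[B1] = {b, c, d}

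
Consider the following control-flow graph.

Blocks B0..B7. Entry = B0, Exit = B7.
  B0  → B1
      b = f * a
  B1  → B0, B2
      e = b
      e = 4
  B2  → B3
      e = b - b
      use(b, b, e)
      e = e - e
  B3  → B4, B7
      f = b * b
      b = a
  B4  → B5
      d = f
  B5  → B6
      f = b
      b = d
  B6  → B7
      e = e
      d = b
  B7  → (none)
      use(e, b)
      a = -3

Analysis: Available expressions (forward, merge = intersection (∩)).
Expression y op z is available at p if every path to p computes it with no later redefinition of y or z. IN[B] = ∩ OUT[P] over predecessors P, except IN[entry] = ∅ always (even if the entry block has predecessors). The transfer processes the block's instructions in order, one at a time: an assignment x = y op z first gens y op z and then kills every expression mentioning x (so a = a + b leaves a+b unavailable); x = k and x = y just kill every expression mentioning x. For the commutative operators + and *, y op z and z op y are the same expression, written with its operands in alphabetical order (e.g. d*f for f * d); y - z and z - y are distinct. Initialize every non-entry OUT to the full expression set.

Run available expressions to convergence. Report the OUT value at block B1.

Converged values:
  B0:  IN={}  OUT={a*f}
  B1:  IN={a*f}  OUT={a*f}
  B2:  IN={a*f}  OUT={a*f, b-b}
  B3:  IN={a*f, b-b}  OUT={}
  B4:  IN={}  OUT={}
  B5:  IN={}  OUT={}
  B6:  IN={}  OUT={}
  B7:  IN={}  OUT={}

Merge at B1: IN[B1] = OUT[B0] = {a*f}
Applying B1's transfer function to that IN value gives OUT[B1] (row B1 above).

Answer: {a*f}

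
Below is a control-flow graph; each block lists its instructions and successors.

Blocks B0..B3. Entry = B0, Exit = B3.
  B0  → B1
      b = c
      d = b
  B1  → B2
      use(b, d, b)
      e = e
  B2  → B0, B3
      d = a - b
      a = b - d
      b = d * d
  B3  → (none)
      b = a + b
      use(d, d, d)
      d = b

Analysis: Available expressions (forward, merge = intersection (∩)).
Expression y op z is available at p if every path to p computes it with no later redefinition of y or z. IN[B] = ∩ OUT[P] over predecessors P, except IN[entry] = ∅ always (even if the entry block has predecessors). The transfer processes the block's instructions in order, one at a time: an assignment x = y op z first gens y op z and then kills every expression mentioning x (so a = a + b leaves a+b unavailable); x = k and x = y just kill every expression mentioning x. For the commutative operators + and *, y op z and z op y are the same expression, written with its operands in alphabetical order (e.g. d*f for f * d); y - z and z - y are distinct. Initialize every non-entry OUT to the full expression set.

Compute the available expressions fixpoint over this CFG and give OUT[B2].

Fixpoint table:
  B0:  IN={}  OUT={}
  B1:  IN={}  OUT={}
  B2:  IN={}  OUT={d*d}
  B3:  IN={d*d}  OUT={}

Merge at B2: IN[B2] = OUT[B1] = {}
Applying B2's transfer function to that IN value gives OUT[B2] (row B2 above).

Answer: {d*d}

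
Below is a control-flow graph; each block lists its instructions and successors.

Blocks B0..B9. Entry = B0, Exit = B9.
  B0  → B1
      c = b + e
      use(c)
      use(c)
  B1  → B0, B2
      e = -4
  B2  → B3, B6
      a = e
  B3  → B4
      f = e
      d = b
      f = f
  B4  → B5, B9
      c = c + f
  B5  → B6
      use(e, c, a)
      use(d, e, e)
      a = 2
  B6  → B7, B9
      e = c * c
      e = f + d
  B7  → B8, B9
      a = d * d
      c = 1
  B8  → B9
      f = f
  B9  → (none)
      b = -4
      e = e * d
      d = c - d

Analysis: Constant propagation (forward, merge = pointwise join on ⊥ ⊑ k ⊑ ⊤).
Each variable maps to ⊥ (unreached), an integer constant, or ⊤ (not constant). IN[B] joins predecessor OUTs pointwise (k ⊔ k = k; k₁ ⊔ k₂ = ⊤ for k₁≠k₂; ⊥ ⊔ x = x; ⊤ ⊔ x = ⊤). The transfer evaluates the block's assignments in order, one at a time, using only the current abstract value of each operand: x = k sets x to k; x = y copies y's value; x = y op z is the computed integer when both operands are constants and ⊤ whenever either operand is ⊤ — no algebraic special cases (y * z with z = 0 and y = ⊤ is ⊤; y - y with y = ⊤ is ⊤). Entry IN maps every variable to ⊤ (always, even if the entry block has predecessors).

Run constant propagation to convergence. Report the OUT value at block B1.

Answer: {a: ⊤, b: ⊤, c: ⊤, d: ⊤, e: -4, f: ⊤}

Working:
Converged values:
  B0: | IN=(all ⊤) | OUT=(all ⊤)
  B1: | IN=(all ⊤) | OUT={e:-4; rest ⊤}
  B2: | IN={e:-4; rest ⊤} | OUT={a:-4, e:-4; rest ⊤}
  B3: | IN={a:-4, e:-4; rest ⊤} | OUT={a:-4, e:-4, f:-4; rest ⊤}
  B4: | IN={a:-4, e:-4, f:-4; rest ⊤} | OUT={a:-4, e:-4, f:-4; rest ⊤}
  B5: | IN={a:-4, e:-4, f:-4; rest ⊤} | OUT={a:2, e:-4, f:-4; rest ⊤}
  B6: | IN={e:-4; rest ⊤} | OUT=(all ⊤)
  B7: | IN=(all ⊤) | OUT={c:1; rest ⊤}
  B8: | IN={c:1; rest ⊤} | OUT={c:1; rest ⊤}
  B9: | IN=(all ⊤) | OUT={b:-4; rest ⊤}

Merge at B1: IN[B1] = OUT[B0] = {a: ⊤, b: ⊤, c: ⊤, d: ⊤, e: ⊤, f: ⊤}
Applying B1's transfer function to that IN value gives OUT[B1] (row B1 above).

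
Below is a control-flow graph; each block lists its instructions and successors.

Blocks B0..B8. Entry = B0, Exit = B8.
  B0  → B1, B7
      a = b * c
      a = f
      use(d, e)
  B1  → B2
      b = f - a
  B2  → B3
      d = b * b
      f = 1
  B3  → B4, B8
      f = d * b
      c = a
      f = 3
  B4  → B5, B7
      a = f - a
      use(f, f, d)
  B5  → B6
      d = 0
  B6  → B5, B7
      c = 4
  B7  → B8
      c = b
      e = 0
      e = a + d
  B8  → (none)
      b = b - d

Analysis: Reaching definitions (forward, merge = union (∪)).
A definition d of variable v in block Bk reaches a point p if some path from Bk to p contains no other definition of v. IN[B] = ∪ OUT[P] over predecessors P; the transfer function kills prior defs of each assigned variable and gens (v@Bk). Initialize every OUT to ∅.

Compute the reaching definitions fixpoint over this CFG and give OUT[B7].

Fixpoint table:
  B0:   IN={}   OUT={a@B0}
  B1:   IN={a@B0}   OUT={a@B0, b@B1}
  B2:   IN={a@B0, b@B1}   OUT={a@B0, b@B1, d@B2, f@B2}
  B3:   IN={a@B0, b@B1, d@B2, f@B2}   OUT={a@B0, b@B1, c@B3, d@B2, f@B3}
  B4:   IN={a@B0, b@B1, c@B3, d@B2, f@B3}   OUT={a@B4, b@B1, c@B3, d@B2, f@B3}
  B5:   IN={a@B4, b@B1, c@B3, c@B6, d@B2, d@B5, f@B3}   OUT={a@B4, b@B1, c@B3, c@B6, d@B5, f@B3}
  B6:   IN={a@B4, b@B1, c@B3, c@B6, d@B5, f@B3}   OUT={a@B4, b@B1, c@B6, d@B5, f@B3}
  B7:   IN={a@B0, a@B4, b@B1, c@B3, c@B6, d@B2, d@B5, f@B3}   OUT={a@B0, a@B4, b@B1, c@B7, d@B2, d@B5, e@B7, f@B3}
  B8:   IN={a@B0, a@B4, b@B1, c@B3, c@B7, d@B2, d@B5, e@B7, f@B3}   OUT={a@B0, a@B4, b@B8, c@B3, c@B7, d@B2, d@B5, e@B7, f@B3}

Merge at B7: IN[B7] = OUT[B0] ⊔ OUT[B4] ⊔ OUT[B6] = {a@B0, a@B4, b@B1, c@B3, c@B6, d@B2, d@B5, f@B3}
Applying B7's transfer function to that IN value gives OUT[B7] (row B7 above).

Answer: {a@B0, a@B4, b@B1, c@B7, d@B2, d@B5, e@B7, f@B3}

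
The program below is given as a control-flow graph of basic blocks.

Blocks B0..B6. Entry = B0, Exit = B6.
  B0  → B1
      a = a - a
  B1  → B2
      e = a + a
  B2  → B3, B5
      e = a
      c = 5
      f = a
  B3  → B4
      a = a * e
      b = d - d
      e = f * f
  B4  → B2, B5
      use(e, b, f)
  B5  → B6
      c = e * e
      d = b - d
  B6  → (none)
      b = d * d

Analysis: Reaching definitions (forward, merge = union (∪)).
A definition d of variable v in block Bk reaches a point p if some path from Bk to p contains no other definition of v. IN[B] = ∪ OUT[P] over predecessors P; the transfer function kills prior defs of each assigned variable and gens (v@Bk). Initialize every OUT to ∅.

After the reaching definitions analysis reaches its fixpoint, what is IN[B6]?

Fixpoint table:
  B0:  IN={}  OUT={a@B0}
  B1:  IN={a@B0}  OUT={a@B0, e@B1}
  B2:  IN={a@B0, a@B3, b@B3, c@B2, e@B1, e@B3, f@B2}  OUT={a@B0, a@B3, b@B3, c@B2, e@B2, f@B2}
  B3:  IN={a@B0, a@B3, b@B3, c@B2, e@B2, f@B2}  OUT={a@B3, b@B3, c@B2, e@B3, f@B2}
  B4:  IN={a@B3, b@B3, c@B2, e@B3, f@B2}  OUT={a@B3, b@B3, c@B2, e@B3, f@B2}
  B5:  IN={a@B0, a@B3, b@B3, c@B2, e@B2, e@B3, f@B2}  OUT={a@B0, a@B3, b@B3, c@B5, d@B5, e@B2, e@B3, f@B2}
  B6:  IN={a@B0, a@B3, b@B3, c@B5, d@B5, e@B2, e@B3, f@B2}  OUT={a@B0, a@B3, b@B6, c@B5, d@B5, e@B2, e@B3, f@B2}

Merge at B6: IN[B6] = OUT[B5] = {a@B0, a@B3, b@B3, c@B5, d@B5, e@B2, e@B3, f@B2}

Answer: {a@B0, a@B3, b@B3, c@B5, d@B5, e@B2, e@B3, f@B2}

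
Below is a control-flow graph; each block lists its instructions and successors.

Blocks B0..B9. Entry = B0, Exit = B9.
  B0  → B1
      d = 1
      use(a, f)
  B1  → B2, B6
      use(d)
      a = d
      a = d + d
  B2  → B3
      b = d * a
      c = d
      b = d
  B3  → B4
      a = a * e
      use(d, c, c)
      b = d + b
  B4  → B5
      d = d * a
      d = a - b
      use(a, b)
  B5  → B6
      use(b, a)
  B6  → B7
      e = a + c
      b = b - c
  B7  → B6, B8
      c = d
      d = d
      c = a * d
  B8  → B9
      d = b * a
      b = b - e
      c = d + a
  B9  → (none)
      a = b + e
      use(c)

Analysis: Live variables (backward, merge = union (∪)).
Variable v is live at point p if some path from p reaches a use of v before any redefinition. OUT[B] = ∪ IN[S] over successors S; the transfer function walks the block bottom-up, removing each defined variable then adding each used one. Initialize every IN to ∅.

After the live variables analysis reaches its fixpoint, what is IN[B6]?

Answer: {a, b, c, d}

Trace:
Per-block solution:
  B0:  IN={a, b, c, e, f}  OUT={b, c, d, e}
  B1:  IN={b, c, d, e}  OUT={a, b, c, d, e}
  B2:  IN={a, d, e}  OUT={a, b, c, d, e}
  B3:  IN={a, b, c, d, e}  OUT={a, b, c, d}
  B4:  IN={a, b, c, d}  OUT={a, b, c, d}
  B5:  IN={a, b, c, d}  OUT={a, b, c, d}
  B6:  IN={a, b, c, d}  OUT={a, b, d, e}
  B7:  IN={a, b, d, e}  OUT={a, b, c, d, e}
  B8:  IN={a, b, e}  OUT={b, c, e}
  B9:  IN={b, c, e}  OUT={}

Merge at B6: OUT[B6] = IN[B7] = {a, b, d, e}
Applying B6's transfer function to that OUT value gives IN[B6] (row B6 above).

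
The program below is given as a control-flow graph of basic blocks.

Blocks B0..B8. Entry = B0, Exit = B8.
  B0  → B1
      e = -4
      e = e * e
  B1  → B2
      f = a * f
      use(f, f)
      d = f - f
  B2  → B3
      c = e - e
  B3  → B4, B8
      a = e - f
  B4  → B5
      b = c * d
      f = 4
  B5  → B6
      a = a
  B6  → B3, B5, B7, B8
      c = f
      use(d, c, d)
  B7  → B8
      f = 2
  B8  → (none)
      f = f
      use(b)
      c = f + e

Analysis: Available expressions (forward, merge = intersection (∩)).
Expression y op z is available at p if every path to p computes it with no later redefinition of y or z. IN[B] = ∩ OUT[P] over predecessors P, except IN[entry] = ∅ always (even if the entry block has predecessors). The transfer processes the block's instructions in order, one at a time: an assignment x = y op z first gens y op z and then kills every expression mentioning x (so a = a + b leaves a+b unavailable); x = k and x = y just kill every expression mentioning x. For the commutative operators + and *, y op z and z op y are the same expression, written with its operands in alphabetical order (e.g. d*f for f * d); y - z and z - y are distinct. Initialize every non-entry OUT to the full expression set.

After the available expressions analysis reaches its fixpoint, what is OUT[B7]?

Converged values:
  B0:  IN={}  OUT={}
  B1:  IN={}  OUT={f-f}
  B2:  IN={f-f}  OUT={e-e, f-f}
  B3:  IN={e-e}  OUT={e-e, e-f}
  B4:  IN={e-e, e-f}  OUT={c*d, e-e}
  B5:  IN={e-e}  OUT={e-e}
  B6:  IN={e-e}  OUT={e-e}
  B7:  IN={e-e}  OUT={e-e}
  B8:  IN={e-e}  OUT={e+f, e-e}

Merge at B7: IN[B7] = OUT[B6] = {e-e}
Applying B7's transfer function to that IN value gives OUT[B7] (row B7 above).

Answer: {e-e}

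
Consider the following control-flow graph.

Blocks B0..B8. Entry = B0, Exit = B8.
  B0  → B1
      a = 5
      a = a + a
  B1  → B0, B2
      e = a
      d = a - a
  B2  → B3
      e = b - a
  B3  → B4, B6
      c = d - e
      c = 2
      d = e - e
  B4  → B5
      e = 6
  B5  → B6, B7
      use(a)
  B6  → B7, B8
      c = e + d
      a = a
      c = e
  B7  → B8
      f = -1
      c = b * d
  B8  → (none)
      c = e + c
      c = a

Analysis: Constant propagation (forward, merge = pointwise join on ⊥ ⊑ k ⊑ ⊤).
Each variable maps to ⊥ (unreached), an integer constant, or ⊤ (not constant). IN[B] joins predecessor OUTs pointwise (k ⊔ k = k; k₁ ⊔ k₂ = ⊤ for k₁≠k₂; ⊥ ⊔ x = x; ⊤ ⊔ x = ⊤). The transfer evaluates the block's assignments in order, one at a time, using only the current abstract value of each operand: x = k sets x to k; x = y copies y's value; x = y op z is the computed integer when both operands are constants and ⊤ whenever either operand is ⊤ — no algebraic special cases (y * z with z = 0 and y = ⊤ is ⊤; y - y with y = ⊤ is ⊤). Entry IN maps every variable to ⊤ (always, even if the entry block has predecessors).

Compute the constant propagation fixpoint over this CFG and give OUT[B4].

Answer: {a: 10, b: ⊤, c: 2, d: ⊤, e: 6, f: ⊤}

Working:
Fixpoint table:
  B0:   IN=(all ⊤)   OUT={a:10; rest ⊤}
  B1:   IN={a:10; rest ⊤}   OUT={a:10, d:0, e:10; rest ⊤}
  B2:   IN={a:10, d:0, e:10; rest ⊤}   OUT={a:10, d:0; rest ⊤}
  B3:   IN={a:10, d:0; rest ⊤}   OUT={a:10, c:2; rest ⊤}
  B4:   IN={a:10, c:2; rest ⊤}   OUT={a:10, c:2, e:6; rest ⊤}
  B5:   IN={a:10, c:2, e:6; rest ⊤}   OUT={a:10, c:2, e:6; rest ⊤}
  B6:   IN={a:10, c:2; rest ⊤}   OUT={a:10; rest ⊤}
  B7:   IN={a:10; rest ⊤}   OUT={a:10, f:-1; rest ⊤}
  B8:   IN={a:10; rest ⊤}   OUT={a:10, c:10; rest ⊤}

Merge at B4: IN[B4] = OUT[B3] = {a: 10, b: ⊤, c: 2, d: ⊤, e: ⊤, f: ⊤}
Applying B4's transfer function to that IN value gives OUT[B4] (row B4 above).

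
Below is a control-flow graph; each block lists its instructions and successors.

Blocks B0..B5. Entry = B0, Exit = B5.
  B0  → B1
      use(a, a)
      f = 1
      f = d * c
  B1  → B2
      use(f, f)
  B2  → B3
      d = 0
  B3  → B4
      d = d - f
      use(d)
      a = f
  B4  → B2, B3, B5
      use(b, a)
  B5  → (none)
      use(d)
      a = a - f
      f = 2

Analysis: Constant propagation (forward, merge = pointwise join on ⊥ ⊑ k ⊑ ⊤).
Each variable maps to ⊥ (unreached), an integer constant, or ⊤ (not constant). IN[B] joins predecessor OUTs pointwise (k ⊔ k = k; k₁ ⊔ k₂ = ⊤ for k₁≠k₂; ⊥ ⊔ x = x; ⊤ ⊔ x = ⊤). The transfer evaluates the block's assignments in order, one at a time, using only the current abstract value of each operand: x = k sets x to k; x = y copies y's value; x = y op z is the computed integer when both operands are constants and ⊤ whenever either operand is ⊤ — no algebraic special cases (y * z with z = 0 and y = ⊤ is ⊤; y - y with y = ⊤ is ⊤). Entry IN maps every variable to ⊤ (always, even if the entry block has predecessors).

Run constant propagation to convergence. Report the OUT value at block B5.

Per-block solution:
  B0:   IN=(all ⊤)   OUT=(all ⊤)
  B1:   IN=(all ⊤)   OUT=(all ⊤)
  B2:   IN=(all ⊤)   OUT={d:0; rest ⊤}
  B3:   IN=(all ⊤)   OUT=(all ⊤)
  B4:   IN=(all ⊤)   OUT=(all ⊤)
  B5:   IN=(all ⊤)   OUT={f:2; rest ⊤}

Merge at B5: IN[B5] = OUT[B4] = {a: ⊤, b: ⊤, c: ⊤, d: ⊤, e: ⊤, f: ⊤}
Applying B5's transfer function to that IN value gives OUT[B5] (row B5 above).

Answer: {a: ⊤, b: ⊤, c: ⊤, d: ⊤, e: ⊤, f: 2}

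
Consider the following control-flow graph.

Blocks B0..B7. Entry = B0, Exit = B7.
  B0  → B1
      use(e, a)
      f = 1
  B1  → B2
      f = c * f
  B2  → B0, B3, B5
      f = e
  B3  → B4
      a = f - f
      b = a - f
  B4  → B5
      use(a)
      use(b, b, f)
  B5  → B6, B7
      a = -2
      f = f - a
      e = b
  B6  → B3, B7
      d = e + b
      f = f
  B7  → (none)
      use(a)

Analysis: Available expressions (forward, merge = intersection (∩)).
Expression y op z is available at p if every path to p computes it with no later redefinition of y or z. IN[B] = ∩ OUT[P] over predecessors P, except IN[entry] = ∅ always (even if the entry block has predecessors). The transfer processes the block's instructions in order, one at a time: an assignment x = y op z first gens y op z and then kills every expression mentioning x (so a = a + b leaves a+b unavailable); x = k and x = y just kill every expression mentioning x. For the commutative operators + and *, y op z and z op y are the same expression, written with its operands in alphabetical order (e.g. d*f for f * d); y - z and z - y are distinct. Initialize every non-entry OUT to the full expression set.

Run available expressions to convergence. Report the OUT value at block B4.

Answer: {a-f, f-f}

Derivation:
Converged values:
  B0:   IN={}   OUT={}
  B1:   IN={}   OUT={}
  B2:   IN={}   OUT={}
  B3:   IN={}   OUT={a-f, f-f}
  B4:   IN={a-f, f-f}   OUT={a-f, f-f}
  B5:   IN={}   OUT={}
  B6:   IN={}   OUT={b+e}
  B7:   IN={}   OUT={}

Merge at B4: IN[B4] = OUT[B3] = {a-f, f-f}
Applying B4's transfer function to that IN value gives OUT[B4] (row B4 above).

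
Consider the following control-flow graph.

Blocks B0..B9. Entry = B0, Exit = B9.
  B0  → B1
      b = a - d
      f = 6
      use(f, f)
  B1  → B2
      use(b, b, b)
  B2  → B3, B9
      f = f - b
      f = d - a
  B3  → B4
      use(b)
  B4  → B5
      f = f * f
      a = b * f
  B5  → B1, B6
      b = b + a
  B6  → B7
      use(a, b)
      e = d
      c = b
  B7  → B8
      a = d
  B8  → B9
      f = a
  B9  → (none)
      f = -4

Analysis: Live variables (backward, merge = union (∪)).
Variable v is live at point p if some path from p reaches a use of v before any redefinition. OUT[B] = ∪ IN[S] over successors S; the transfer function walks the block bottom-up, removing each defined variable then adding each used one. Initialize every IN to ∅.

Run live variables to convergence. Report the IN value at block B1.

Per-block solution:
  B0: | IN={a, d} | OUT={a, b, d, f}
  B1: | IN={a, b, d, f} | OUT={a, b, d, f}
  B2: | IN={a, b, d, f} | OUT={b, d, f}
  B3: | IN={b, d, f} | OUT={b, d, f}
  B4: | IN={b, d, f} | OUT={a, b, d, f}
  B5: | IN={a, b, d, f} | OUT={a, b, d, f}
  B6: | IN={a, b, d} | OUT={d}
  B7: | IN={d} | OUT={a}
  B8: | IN={a} | OUT={}
  B9: | IN={} | OUT={}

Merge at B1: OUT[B1] = IN[B2] = {a, b, d, f}
Applying B1's transfer function to that OUT value gives IN[B1] (row B1 above).

Answer: {a, b, d, f}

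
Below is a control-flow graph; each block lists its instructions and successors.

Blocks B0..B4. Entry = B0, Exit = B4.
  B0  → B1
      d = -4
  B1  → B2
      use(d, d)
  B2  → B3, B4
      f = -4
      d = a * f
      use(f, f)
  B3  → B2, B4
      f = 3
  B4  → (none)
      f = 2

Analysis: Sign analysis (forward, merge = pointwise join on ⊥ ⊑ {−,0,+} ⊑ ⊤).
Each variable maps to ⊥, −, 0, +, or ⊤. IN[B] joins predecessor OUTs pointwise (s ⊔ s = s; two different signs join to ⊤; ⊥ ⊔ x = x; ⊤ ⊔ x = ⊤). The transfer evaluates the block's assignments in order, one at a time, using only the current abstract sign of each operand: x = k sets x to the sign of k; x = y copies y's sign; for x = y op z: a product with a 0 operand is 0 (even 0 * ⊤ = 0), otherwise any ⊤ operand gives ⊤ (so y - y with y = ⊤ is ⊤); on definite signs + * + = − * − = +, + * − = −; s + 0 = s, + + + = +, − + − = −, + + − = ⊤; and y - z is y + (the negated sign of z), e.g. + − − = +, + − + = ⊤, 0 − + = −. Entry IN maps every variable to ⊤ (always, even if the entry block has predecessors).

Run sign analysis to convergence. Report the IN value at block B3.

Per-block solution:
  B0:   IN=(all ⊤)   OUT={d:-; rest ⊤}
  B1:   IN={d:-; rest ⊤}   OUT={d:-; rest ⊤}
  B2:   IN=(all ⊤)   OUT={f:-; rest ⊤}
  B3:   IN={f:-; rest ⊤}   OUT={f:+; rest ⊤}
  B4:   IN=(all ⊤)   OUT={f:+; rest ⊤}

Merge at B3: IN[B3] = OUT[B2] = {a: ⊤, b: ⊤, c: ⊤, d: ⊤, e: ⊤, f: -}

Answer: {a: ⊤, b: ⊤, c: ⊤, d: ⊤, e: ⊤, f: -}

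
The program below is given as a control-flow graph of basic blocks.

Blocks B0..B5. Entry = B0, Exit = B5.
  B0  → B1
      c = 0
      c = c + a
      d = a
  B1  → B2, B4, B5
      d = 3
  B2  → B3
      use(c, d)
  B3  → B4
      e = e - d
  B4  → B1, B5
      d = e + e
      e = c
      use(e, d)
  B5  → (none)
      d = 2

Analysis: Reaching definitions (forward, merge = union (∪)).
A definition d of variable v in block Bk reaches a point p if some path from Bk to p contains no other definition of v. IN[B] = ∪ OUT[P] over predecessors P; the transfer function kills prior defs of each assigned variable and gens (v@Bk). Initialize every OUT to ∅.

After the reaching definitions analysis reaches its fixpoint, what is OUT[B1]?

Converged values:
  B0: | IN={} | OUT={c@B0, d@B0}
  B1: | IN={c@B0, d@B0, d@B4, e@B4} | OUT={c@B0, d@B1, e@B4}
  B2: | IN={c@B0, d@B1, e@B4} | OUT={c@B0, d@B1, e@B4}
  B3: | IN={c@B0, d@B1, e@B4} | OUT={c@B0, d@B1, e@B3}
  B4: | IN={c@B0, d@B1, e@B3, e@B4} | OUT={c@B0, d@B4, e@B4}
  B5: | IN={c@B0, d@B1, d@B4, e@B4} | OUT={c@B0, d@B5, e@B4}

Merge at B1: IN[B1] = OUT[B0] ⊔ OUT[B4] = {c@B0, d@B0, d@B4, e@B4}
Applying B1's transfer function to that IN value gives OUT[B1] (row B1 above).

Answer: {c@B0, d@B1, e@B4}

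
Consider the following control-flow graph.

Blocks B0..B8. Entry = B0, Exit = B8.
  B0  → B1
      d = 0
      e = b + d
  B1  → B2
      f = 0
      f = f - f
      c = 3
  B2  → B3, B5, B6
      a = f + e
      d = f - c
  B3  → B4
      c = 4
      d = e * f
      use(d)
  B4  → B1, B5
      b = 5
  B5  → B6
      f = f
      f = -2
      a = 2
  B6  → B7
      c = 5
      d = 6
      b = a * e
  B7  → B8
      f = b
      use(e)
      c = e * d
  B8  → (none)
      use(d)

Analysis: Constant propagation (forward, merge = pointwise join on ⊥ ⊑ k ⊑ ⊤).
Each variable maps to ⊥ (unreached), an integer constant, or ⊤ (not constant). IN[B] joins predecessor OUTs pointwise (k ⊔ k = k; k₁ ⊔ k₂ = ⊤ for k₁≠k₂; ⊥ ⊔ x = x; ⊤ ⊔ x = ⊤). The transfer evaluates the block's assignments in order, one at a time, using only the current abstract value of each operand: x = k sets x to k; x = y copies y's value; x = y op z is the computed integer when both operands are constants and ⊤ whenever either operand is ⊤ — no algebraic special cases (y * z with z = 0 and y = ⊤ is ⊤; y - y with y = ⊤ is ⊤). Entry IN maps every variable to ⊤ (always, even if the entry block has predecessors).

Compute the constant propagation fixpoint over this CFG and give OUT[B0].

Per-block solution:
  B0:  IN=(all ⊤)  OUT={d:0; rest ⊤}
  B1:  IN=(all ⊤)  OUT={c:3, f:0; rest ⊤}
  B2:  IN={c:3, f:0; rest ⊤}  OUT={c:3, d:-3, f:0; rest ⊤}
  B3:  IN={c:3, d:-3, f:0; rest ⊤}  OUT={c:4, f:0; rest ⊤}
  B4:  IN={c:4, f:0; rest ⊤}  OUT={b:5, c:4, f:0; rest ⊤}
  B5:  IN={f:0; rest ⊤}  OUT={a:2, f:-2; rest ⊤}
  B6:  IN=(all ⊤)  OUT={c:5, d:6; rest ⊤}
  B7:  IN={c:5, d:6; rest ⊤}  OUT={d:6; rest ⊤}
  B8:  IN={d:6; rest ⊤}  OUT={d:6; rest ⊤}

B0 is the boundary node: IN[B0] = {a: ⊤, b: ⊤, c: ⊤, d: ⊤, e: ⊤, f: ⊤}
Applying B0's transfer function to that IN value gives OUT[B0] (row B0 above).

Answer: {a: ⊤, b: ⊤, c: ⊤, d: 0, e: ⊤, f: ⊤}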